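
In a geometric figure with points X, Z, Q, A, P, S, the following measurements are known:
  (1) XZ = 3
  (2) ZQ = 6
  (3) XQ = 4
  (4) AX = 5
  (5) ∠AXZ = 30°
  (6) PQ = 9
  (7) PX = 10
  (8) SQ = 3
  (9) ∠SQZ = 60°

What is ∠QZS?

Step 1: By the law of cosines on triangle ZQS: ZS² = 6² + 3² − 2·6·3·cos(60°) = 27, so ZS = 3·√3.
Step 2: By the inverse law of cosines on triangle QZS: cos(∠QZS) = (6² + (3·√3)² − 3²) / (2·6·3·√3) = 54/62.35 = 0.866, so ∠QZS = 30°.

Therefore, the measure of angle ∠QZS = 30°.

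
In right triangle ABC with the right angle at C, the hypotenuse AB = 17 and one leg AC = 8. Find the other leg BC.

By the Pythagorean theorem: BC^2 = AB^2 - AC^2
BC^2 = 17^2 - 8^2 = 289 - 64 = 225
BC = sqrt(225) = 15

15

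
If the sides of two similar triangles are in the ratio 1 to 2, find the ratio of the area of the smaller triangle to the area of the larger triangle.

Area scales with the square of linear dimensions. If every length is multiplied by 1/2, then the area is multiplied by (1/2)^2 = 1/4.
The area ratio is 1:4.

1:4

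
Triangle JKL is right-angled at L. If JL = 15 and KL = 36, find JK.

JK = sqrt(15^2 + 36^2) = sqrt(1521) = 39

39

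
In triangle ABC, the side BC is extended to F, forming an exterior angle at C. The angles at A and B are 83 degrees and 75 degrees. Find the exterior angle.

By the exterior angle theorem, an exterior angle of a triangle equals the sum of the two remote interior angles.
Exterior angle = angle A + angle B
Exterior angle = 83 + 75 = 158 degrees

158 degrees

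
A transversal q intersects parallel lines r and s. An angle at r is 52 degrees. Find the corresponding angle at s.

Corresponding angles are equal: 52 degrees.

52 degrees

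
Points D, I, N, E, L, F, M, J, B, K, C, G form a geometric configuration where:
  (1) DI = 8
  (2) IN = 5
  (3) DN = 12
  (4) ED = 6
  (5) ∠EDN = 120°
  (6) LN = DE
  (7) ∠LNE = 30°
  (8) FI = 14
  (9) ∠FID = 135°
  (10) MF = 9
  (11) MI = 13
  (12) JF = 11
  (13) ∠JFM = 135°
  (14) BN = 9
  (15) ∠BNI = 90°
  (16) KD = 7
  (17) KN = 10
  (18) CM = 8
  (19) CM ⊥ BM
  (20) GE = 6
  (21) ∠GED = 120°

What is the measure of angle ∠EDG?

Step 1: By the law of cosines on triangle DEG: DG² = 6² + 6² − 2·6·6·cos(120°) = 108, so DG = 6·√3.
Step 2: By the inverse law of cosines on triangle EDG: cos(∠EDG) = (6² + (6·√3)² − 6²) / (2·6·6·√3) = 108/124.71 = 0.866, so ∠EDG = 30°.

Therefore, the measure of angle ∠EDG = 30°.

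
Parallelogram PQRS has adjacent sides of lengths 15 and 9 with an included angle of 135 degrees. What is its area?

Area = a * b * sin(theta)
Area = 15 * 9 * sin(135 degrees)
Area = 135 * sqrt(2)/2
Area = 135*sqrt(2)/2

135*sqrt(2)/2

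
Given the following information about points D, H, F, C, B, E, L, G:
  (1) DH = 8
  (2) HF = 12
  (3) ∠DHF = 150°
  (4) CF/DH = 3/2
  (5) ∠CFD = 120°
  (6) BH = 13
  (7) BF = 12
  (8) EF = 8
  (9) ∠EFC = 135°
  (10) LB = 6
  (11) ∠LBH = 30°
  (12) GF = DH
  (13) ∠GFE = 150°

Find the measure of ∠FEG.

From the given relations: GF = DH = 8.
Step 1: By the law of cosines on triangle EFG: EG² = 8² + 8² − 2·8·8·cos(150°) = 238.85, so EG ≈ 15.45.
Step 2: By the inverse law of cosines on triangle FEG: cos(∠FEG) = (8² + 15.45² − 8²) / (2·8·15.45) = 238.85/247.28 = 0.9659, so ∠FEG = 15°.

Therefore, the measure of angle ∠FEG = 15°.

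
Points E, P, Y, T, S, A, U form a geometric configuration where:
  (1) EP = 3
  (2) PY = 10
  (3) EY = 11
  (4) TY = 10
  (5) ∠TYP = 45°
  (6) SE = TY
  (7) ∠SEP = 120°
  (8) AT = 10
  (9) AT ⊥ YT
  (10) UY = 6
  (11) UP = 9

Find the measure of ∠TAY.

Step 1: By the law of cosines on triangle ATY: AY² = 10² + 10² − 2·10·10·cos(90°) = 200, so AY = 10·√2.
Step 2: By the inverse law of cosines on triangle TAY: cos(∠TAY) = (10² + (10·√2)² − 10²) / (2·10·10·√2) = 200/282.84 = 0.7071, so ∠TAY = 45°.

Therefore, the measure of angle ∠TAY = 45°.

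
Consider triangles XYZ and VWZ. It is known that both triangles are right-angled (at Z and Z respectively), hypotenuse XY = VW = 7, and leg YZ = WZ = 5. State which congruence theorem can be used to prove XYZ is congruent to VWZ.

The given information matches HL: The hypotenuse and one leg of two right triangles are equal (Hypotenuse-Leg).

HL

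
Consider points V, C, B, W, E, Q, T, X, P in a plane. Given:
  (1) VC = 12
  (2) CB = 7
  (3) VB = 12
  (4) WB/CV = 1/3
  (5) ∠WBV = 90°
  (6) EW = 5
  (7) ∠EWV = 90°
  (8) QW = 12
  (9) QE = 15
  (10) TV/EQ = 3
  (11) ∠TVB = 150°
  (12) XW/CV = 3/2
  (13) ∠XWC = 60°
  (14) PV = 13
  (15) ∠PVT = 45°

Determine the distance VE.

From the given relations: WB = 1/3·CV = 1/3·12 = 4.
Step 1: By the law of cosines on triangle VBW: VW² = 12² + 4² − 2·12·4·cos(90°) = 160, so VW = 4·√10.
Step 2: By the law of cosines on triangle VWE: VE² = (4·√10)² + 5² − 2·4·√10·5·cos(90°) = 185, so VE = √185.

Therefore, the length of VE = √185.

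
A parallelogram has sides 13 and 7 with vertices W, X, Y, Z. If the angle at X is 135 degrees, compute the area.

Area = 13 * 7 * sin(135°) = 91 * sqrt(2)/2 = 91*sqrt(2)/2

91*sqrt(2)/2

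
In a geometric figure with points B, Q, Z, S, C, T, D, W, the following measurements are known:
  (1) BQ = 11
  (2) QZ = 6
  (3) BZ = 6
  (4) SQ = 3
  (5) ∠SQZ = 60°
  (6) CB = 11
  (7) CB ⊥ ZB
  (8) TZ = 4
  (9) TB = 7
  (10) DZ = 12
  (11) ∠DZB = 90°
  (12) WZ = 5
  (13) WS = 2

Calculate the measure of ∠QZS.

Step 1: By the law of cosines on triangle ZQS: ZS² = 6² + 3² − 2·6·3·cos(60°) = 27, so ZS = 3·√3.
Step 2: By the inverse law of cosines on triangle QZS: cos(∠QZS) = (6² + (3·√3)² − 3²) / (2·6·3·√3) = 54/62.35 = 0.866, so ∠QZS = 30°.

Therefore, the measure of angle ∠QZS = 30°.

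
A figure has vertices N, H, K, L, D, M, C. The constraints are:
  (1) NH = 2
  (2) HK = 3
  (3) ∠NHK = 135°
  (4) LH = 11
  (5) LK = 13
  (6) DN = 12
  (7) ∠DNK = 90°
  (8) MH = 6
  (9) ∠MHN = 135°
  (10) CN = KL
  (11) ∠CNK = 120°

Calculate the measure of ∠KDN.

Step 1: By the law of cosines on triangle NHK: NK² = 2² + 3² − 2·2·3·cos(135°) = 21.49, so NK ≈ 4.64.
Step 2: By the law of cosines on triangle DNK: DK² = 12² + 4.64² − 2·12·4.64·cos(90°) = 165.49, so DK ≈ 12.86.
Step 3: By the inverse law of cosines on triangle KDN: cos(∠KDN) = (12.86² + 12² − 4.64²) / (2·12.86·12) = 288/308.74 = 0.9328, so ∠KDN = 21.12°.

Therefore, the measure of angle ∠KDN = 21.12°.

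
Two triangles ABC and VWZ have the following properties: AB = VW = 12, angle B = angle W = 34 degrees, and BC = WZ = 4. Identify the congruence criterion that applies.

The given information provides:
AB = VW = 12, angle B = angle W = 34 degrees, and BC = WZ = 4
This matches the SAS congruence theorem.
Two pairs of corresponding sides and the included angle are equal (Side-Angle-Side).

SAS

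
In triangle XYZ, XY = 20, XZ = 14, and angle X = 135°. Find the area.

When two sides and the included angle are known, the area formula is (1/2)ab sin(C).
The height from one side to the opposite vertex is 14 sin(135°) = 7*sqrt(2).
Area = (1/2) * 20 * 7*sqrt(2) = 70*sqrt(2).

70*sqrt(2)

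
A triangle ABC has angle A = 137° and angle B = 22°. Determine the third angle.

angle C = 180 - 137 - 22 = 21 degrees.

21 degrees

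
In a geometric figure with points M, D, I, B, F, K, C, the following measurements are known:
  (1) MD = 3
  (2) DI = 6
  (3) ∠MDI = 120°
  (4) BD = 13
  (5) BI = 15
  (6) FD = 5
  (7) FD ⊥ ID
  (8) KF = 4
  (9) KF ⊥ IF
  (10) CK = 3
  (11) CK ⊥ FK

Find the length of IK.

Step 1: By the law of cosines on triangle FDI: FI² = 5² + 6² − 2·5·6·cos(90°) = 61, so FI = √61.
Step 2: By the law of cosines on triangle IFK: IK² = √61² + 4² − 2·√61·4·cos(90°) = 77, so IK = √77.

Therefore, the length of IK = √77.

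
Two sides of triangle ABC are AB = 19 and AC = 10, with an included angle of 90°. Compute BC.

Since angle A = 90°, this is a right triangle and the law of cosines reduces to the Pythagorean theorem.
BC^2 = 19^2 + 10^2 = 461
BC = sqrt(461)

sqrt(461)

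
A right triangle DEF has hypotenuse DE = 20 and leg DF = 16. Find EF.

EF = sqrt(20^2 - 16^2) = sqrt(144) = 12

12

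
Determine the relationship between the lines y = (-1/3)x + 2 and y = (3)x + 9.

Slope of line 1: m1 = -1/3
Slope of line 2: m2 = 3
m1 * m2 = (-1/3) * (3) = -1 = -1, so the lines are perpendicular.

Perpendicular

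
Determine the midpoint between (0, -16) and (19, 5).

The midpoint is the average of the coordinates:
x: (0 + 19)/2 = 19/2
y: (-16 + 5)/2 = -11/2
Midpoint = (19/2, -11/2)

(19/2, -11/2)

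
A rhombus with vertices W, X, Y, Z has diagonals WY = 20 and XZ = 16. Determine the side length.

Half-diagonals are 10 and 8. side = sqrt(10^2 + 8^2) = sqrt(164) = 2*sqrt(41)

2*sqrt(41)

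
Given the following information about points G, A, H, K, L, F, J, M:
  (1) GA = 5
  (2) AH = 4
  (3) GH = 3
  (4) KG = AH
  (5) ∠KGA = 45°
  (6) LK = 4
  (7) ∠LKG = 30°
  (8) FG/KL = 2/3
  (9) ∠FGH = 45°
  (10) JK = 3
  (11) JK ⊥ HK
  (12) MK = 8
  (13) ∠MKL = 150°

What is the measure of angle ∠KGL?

From the given relations: KG = AH = 4.
Step 1: By the law of cosines on triangle GKL: GL² = 4² + 4² − 2·4·4·cos(30°) = 4.29, so GL ≈ 2.07.
Step 2: By the inverse law of cosines on triangle KGL: cos(∠KGL) = (4² + 2.07² − 4²) / (2·4·2.07) = 4.29/16.56 = 0.2588, so ∠KGL = 75°.

Therefore, the measure of angle ∠KGL = 75°.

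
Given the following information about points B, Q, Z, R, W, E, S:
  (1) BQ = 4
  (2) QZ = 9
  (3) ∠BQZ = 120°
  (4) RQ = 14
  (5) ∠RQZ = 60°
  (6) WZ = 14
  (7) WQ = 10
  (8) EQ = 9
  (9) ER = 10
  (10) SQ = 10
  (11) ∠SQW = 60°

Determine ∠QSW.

Step 1: By the law of cosines on triangle SQW: SW² = 10² + 10² − 2·10·10·cos(60°) = 100, so SW = 10.
Step 2: By the inverse law of cosines on triangle QSW: cos(∠QSW) = (10² + 10² − 10²) / (2·10·10) = 100/200 = 0.5, so ∠QSW = 60°.

Therefore, the measure of angle ∠QSW = 60°.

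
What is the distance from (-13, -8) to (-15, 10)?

d = sqrt((-15 - -13)^2 + (10 - -8)^2)
d = sqrt(-2^2 + 18^2)
d = sqrt(4 + 324)
d = sqrt(328) = 2*sqrt(82)

2*sqrt(82)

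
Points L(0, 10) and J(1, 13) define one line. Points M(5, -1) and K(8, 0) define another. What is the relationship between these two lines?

Slope of line 1: m1 = (13 - 10)/(1 - 0) = 3/1 = 3
Slope of line 2: m2 = (0 - -1)/(8 - 5) = 1/3 = 1/3
For parallel lines we need equal slopes: 3 != 1/3.
For perpendicular lines we need m1*m2 = -1: (3)(1/3) = 1 != -1.
Since neither condition holds, the lines are neither parallel nor perpendicular.

Neither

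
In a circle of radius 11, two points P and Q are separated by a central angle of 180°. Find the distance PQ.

Chord = 2(11) sin(90°) = 22

22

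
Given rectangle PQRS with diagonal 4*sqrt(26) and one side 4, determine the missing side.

The diagonal of a rectangle forms a right triangle with the two sides.
Rearranging the Pythagorean theorem: missing side = sqrt(d^2 - known^2).
= sqrt(416 - 16) = sqrt(400) = 20.

20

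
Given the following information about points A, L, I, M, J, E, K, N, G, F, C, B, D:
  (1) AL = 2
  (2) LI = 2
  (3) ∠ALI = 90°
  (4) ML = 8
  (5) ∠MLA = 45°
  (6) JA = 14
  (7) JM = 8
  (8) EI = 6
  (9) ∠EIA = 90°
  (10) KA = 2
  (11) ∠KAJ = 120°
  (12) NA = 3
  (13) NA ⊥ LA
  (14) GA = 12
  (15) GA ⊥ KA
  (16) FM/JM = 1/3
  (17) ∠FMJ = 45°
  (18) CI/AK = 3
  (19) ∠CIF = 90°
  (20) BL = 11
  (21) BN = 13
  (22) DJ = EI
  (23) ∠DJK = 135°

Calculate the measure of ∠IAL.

Step 1: By the law of cosines on triangle ALI: AI² = 2² + 2² − 2·2·2·cos(90°) = 8, so AI = 2·√2.
Step 2: By the inverse law of cosines on triangle IAL: cos(∠IAL) = ((2·√2)² + 2² − 2²) / (2·2·√2·2) = 8/11.31 = 0.7071, so ∠IAL = 45°.

Therefore, the measure of angle ∠IAL = 45°.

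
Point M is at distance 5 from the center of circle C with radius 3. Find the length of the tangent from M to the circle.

Let T be the point of tangency. Then CT ⊥ MT (radius ⊥ tangent).
In right triangle CTM: CM² = CT² + MT²
5² = 3² + MT²
MT² = 16, MT = 4

4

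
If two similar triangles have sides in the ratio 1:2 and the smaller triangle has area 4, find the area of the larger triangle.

Area ratio = (1/2)^2 = 1/4. Area of the larger triangle = 4 * 4/1 = 16.

16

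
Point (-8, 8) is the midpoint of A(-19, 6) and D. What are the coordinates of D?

Using the midpoint formula: M = ((x1 + x2)/2, (y1 + y2)/2)
We know M = (-8, 8) and A = (-19, 6)
For x: -8 = (-19 + x2)/2, so x2 = 2*-8 - -19 = 3
For y: 8 = (6 + y2)/2, so y2 = 2*8 - 6 = 10
D = (3, 10)

(3, 10)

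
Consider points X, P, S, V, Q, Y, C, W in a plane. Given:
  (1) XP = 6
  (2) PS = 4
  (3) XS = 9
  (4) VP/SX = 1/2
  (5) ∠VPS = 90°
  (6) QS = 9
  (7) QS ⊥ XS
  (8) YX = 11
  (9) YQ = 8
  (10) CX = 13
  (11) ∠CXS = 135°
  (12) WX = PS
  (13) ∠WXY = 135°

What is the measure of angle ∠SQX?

Step 1: By the law of cosines on triangle QSX: QX² = 9² + 9² − 2·9·9·cos(90°) = 162, so QX = 9·√2.
Step 2: By the inverse law of cosines on triangle SQX: cos(∠SQX) = (9² + (9·√2)² − 9²) / (2·9·9·√2) = 162/229.1 = 0.7071, so ∠SQX = 45°.

Therefore, the measure of angle ∠SQX = 45°.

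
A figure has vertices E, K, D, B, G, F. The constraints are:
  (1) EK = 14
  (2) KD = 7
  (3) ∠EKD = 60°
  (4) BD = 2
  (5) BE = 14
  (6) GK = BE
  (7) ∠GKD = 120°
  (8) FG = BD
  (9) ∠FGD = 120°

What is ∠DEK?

Step 1: By the law of cosines on triangle EKD: ED² = 14² + 7² − 2·14·7·cos(60°) = 147, so ED = 7·√3.
Step 2: By the inverse law of cosines on triangle DEK: cos(∠DEK) = ((7·√3)² + 14² − 7²) / (2·7·√3·14) = 294/339.48 = 0.866, so ∠DEK = 30°.

Therefore, the measure of angle ∠DEK = 30°.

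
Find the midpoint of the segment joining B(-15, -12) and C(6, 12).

M = ((x₁ + x₂)/2, (y₁ + y₂)/2)
= ((-15 + 6)/2, (-12 + 12)/2)
= (-9/2, 0/2) = (-9/2, 0)

(-9/2, 0)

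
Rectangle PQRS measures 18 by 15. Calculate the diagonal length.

A rectangle's diagonal splits it into two right triangles, with the diagonal as the hypotenuse.
By the Pythagorean theorem, d^2 = 18^2 + 15^2 = 549.
Therefore d = sqrt(549) = 3*sqrt(61).

3*sqrt(61)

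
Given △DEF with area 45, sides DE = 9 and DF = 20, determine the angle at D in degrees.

From the SAS area formula Area = (1/2)ab sin(C), rearranging gives sin(C) = 2*Area/(ab).
sin(C) = 2 * 45 / (180) = 1/2.
Therefore C = arcsin(1/2) = 30°.
Since sin(180° - C) = sin(C), the obtuse angle 150° gives the same area, so C = 30° or C = 150°.

30° or 150°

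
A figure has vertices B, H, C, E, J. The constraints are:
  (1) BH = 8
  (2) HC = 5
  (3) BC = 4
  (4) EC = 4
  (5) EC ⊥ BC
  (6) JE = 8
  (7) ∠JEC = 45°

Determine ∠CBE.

Step 1: By the law of cosines on triangle BCE: BE² = 4² + 4² − 2·4·4·cos(90°) = 32, so BE = 4·√2.
Step 2: By the inverse law of cosines on triangle CBE: cos(∠CBE) = (4² + (4·√2)² − 4²) / (2·4·4·√2) = 32/45.25 = 0.7071, so ∠CBE = 45°.

Therefore, the measure of angle ∠CBE = 45°.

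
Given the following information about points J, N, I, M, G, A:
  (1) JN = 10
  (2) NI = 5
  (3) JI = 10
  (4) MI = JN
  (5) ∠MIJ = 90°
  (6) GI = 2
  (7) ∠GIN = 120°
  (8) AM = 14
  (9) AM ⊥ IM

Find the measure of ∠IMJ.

From the given relations: MI = JN = 10.
Step 1: By the law of cosines on triangle MIJ: MJ² = 10² + 10² − 2·10·10·cos(90°) = 200, so MJ = 10·√2.
Step 2: By the inverse law of cosines on triangle IMJ: cos(∠IMJ) = (10² + (10·√2)² − 10²) / (2·10·10·√2) = 200/282.84 = 0.7071, so ∠IMJ = 45°.

Therefore, the measure of angle ∠IMJ = 45°.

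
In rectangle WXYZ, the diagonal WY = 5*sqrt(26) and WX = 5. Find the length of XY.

Using the Pythagorean theorem: d^2 = a^2 + b^2
b^2 = d^2 - a^2
b^2 = 650 - 25
b^2 = 625
b = sqrt(625) = 25

25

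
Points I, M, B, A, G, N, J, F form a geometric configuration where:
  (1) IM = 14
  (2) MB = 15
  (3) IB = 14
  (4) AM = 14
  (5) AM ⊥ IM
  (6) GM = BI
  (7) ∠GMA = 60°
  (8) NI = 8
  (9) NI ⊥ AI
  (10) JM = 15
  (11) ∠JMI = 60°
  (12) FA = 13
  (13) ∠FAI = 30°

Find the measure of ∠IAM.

Step 1: By the law of cosines on triangle AMI: AI² = 14² + 14² − 2·14·14·cos(90°) = 392, so AI = 14·√2.
Step 2: By the inverse law of cosines on triangle IAM: cos(∠IAM) = ((14·√2)² + 14² − 14²) / (2·14·√2·14) = 392/554.37 = 0.7071, so ∠IAM = 45°.

Therefore, the measure of angle ∠IAM = 45°.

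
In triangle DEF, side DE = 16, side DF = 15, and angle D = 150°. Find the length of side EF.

Law of cosines: EF^2 = 16^2 + 15^2 - 2(16)(15)cos(150°) = 240*sqrt(3) + 481, so EF = sqrt(240*sqrt(3) + 481).

sqrt(240*sqrt(3) + 481)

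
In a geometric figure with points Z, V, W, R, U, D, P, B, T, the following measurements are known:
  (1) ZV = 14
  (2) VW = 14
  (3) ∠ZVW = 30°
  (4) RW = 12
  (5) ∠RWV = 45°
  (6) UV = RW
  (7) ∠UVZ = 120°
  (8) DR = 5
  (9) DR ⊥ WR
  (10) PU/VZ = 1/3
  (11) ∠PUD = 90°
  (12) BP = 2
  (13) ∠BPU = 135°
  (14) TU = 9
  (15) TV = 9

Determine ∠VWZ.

Step 1: By the law of cosines on triangle WVZ: WZ² = 14² + 14² − 2·14·14·cos(30°) = 52.52, so WZ ≈ 7.25.
Step 2: By the inverse law of cosines on triangle VWZ: cos(∠VWZ) = (14² + 7.25² − 14²) / (2·14·7.25) = 52.52/202.91 = 0.2588, so ∠VWZ = 75°.

Therefore, the measure of angle ∠VWZ = 75°.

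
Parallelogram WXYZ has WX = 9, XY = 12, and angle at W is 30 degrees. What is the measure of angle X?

Consecutive angles are supplementary: angle X = 180 - 30 = 150 degrees.

150 degrees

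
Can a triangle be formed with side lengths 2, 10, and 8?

Check the triangle inequality: 2 + 8 = 10 ≤ 10.
Since the sum of two sides does not exceed the third, no triangle can be formed.

No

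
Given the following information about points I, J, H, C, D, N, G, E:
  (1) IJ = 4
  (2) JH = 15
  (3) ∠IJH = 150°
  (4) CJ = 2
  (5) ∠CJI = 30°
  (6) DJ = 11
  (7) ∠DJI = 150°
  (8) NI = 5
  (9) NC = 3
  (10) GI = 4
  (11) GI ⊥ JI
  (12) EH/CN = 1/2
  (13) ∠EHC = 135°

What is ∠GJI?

Step 1: By the law of cosines on triangle JIG: JG² = 4² + 4² − 2·4·4·cos(90°) = 32, so JG = 4·√2.
Step 2: By the inverse law of cosines on triangle GJI: cos(∠GJI) = ((4·√2)² + 4² − 4²) / (2·4·√2·4) = 32/45.25 = 0.7071, so ∠GJI = 45°.

Therefore, the measure of angle ∠GJI = 45°.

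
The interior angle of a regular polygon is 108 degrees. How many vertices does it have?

The exterior angle is the supplement of the interior angle: 180 - 108 = 72 degrees.
Since the exterior angles of any convex polygon sum to 360 degrees, the number of sides is 360 / 72 = 5.

5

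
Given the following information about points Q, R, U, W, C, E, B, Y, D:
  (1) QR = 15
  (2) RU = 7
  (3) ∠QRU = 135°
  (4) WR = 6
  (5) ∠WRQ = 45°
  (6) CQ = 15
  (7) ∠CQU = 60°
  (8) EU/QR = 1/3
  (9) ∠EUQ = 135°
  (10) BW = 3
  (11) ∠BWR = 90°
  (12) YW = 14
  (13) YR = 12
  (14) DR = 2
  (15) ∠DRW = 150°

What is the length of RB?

Step 1: By the law of cosines on triangle RWB: RB² = 6² + 3² − 2·6·3·cos(90°) = 45, so RB = 3·√5.

Therefore, the length of RB = 3·√5.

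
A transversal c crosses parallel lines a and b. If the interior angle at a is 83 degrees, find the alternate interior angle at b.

Alternate interior angles lie on opposite sides of the transversal, between the parallel lines.
By the alternate interior angle theorem, they are equal: 83 degrees.

83 degrees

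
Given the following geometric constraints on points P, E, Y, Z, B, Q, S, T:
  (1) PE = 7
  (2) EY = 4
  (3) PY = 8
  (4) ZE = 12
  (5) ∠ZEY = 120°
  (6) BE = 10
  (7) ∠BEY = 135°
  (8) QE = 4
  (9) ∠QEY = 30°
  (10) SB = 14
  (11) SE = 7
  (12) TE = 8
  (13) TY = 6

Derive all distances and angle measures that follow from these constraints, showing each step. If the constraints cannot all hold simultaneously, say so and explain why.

The constraints are consistent.

Step 1: From YE = 4, EZ = 12, and ∠YEZ = 120°, by the law of cosines:
  YZ² = YE² + EZ² - 2·YE·EZ·cos(120°) = 16 + 144 + 48 = 208
  YZ = 4·√13

Step 2: From YE = 4, EB = 10, and ∠YEB = 135°, by the law of cosines:
  YB² = YE² + EB² - 2·YE·EB·cos(135°) = 16 + 100 + 56.57 = 172.6
  YB ≈ 13.14

Step 3: From YE = 4, EQ = 4, and ∠YEQ = 30°, by the law of cosines:
  YQ² = YE² + EQ² - 2·YE·EQ·cos(30°) = 16 + 16 - 27.71 = 4.287
  YQ ≈ 2.07

Step 4: From PE = 7, PY = 8, EY = 4, by the inverse law of cosines:
  cos(∠EPY) = (PE² + PY² - EY²) / (2·PE·PY)
  ∠EPY = 29.99°

Step 5: From EB = 10, ES = 7, BS = 14, by the inverse law of cosines:
  cos(∠BES) = (EB² + ES² - BS²) / (2·EB·ES)
  ∠BES = 109.62°

Step 6: From EP = 7, EY = 4, PY = 8, by the inverse law of cosines:
  cos(∠PEY) = (EP² + EY² - PY²) / (2·EP·EY)
  ∠PEY = 88.98°

Step 7: From ET = 8, EY = 4, TY = 6, by the inverse law of cosines:
  cos(∠TEY) = (ET² + EY² - TY²) / (2·ET·EY)
  ∠TEY = 46.57°

Step 8: From YE = 4, YP = 8, EP = 7, by the inverse law of cosines:
  cos(∠EYP) = (YE² + YP² - EP²) / (2·YE·YP)
  ∠EYP = 61.03°

Step 9: From YE = 4, YT = 6, ET = 8, by the inverse law of cosines:
  cos(∠EYT) = (YE² + YT² - ET²) / (2·YE·YT)
  ∠EYT = 104.48°

Step 10: From BE = 10, BS = 14, ES = 7, by the inverse law of cosines:
  cos(∠EBS) = (BE² + BS² - ES²) / (2·BE·BS)
  ∠EBS = 28.1°

Step 11: From SB = 14, SE = 7, BE = 10, by the inverse law of cosines:
  cos(∠BSE) = (SB² + SE² - BE²) / (2·SB·SE)
  ∠BSE = 42.29°

Step 12: From TE = 8, TY = 6, EY = 4, by the inverse law of cosines:
  cos(∠ETY) = (TE² + TY² - EY²) / (2·TE·TY)
  ∠ETY = 28.96°

Step 13: From YB = 13.14, YE = 4, BE = 10, by the inverse law of cosines:
  cos(∠BYE) = (YB² + YE² - BE²) / (2·YB·YE)
  ∠BYE = 32.57°

Step 14: From YE = 4, YQ = 2.07, EQ = 4, by the inverse law of cosines:
  cos(∠EYQ) = (YE² + YQ² - EQ²) / (2·YE·YQ)
  ∠EYQ = 75°

Step 15: From YE = 4, YZ = 4·√13, EZ = 12, by the inverse law of cosines:
  cos(∠EYZ) = (YE² + YZ² - EZ²) / (2·YE·YZ)
  ∠EYZ = 46.1°

Step 16: From ZE = 12, ZY = 4·√13, EY = 4, by the inverse law of cosines:
  cos(∠EZY) = (ZE² + ZY² - EY²) / (2·ZE·ZY)
  ∠EZY = 13.9°

Step 17: From BE = 10, BY = 13.14, EY = 4, by the inverse law of cosines:
  cos(∠EBY) = (BE² + BY² - EY²) / (2·BE·BY)
  ∠EBY = 12.43°

Step 18: From QE = 4, QY = 2.07, EY = 4, by the inverse law of cosines:
  cos(∠EQY) = (QE² + QY² - EY²) / (2·QE·QY)
  ∠EQY = 75°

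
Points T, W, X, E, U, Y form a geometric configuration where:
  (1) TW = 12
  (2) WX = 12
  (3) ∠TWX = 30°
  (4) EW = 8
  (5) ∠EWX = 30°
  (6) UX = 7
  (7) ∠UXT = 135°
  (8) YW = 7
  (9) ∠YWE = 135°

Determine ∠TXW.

Step 1: By the law of cosines on triangle XWT: XT² = 12² + 12² − 2·12·12·cos(30°) = 38.58, so XT ≈ 6.21.
Step 2: By the inverse law of cosines on triangle TXW: cos(∠TXW) = (6.21² + 12² − 12²) / (2·6.21·12) = 38.58/149.08 = 0.2588, so ∠TXW = 75°.

Therefore, the measure of angle ∠TXW = 75°.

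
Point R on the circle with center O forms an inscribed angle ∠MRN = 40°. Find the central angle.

By the inscribed angle theorem, the central angle is twice the inscribed angle.
Central angle = 2 × 40° = 80°

80°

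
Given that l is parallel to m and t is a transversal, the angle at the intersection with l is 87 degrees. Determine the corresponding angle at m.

Corresponding angles formed by parallel lines and a transversal are equal.
The given angle is 87 degrees.
The corresponding angle = 87 degrees.

87 degrees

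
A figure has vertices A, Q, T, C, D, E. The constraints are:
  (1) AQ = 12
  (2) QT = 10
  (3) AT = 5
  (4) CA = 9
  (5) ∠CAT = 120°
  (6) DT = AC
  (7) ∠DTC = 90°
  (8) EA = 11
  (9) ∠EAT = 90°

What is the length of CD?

From the given relations: DT = AC = 9.
Step 1: By the law of cosines on triangle CAT: CT² = 9² + 5² − 2·9·5·cos(120°) = 151, so CT = √151.
Step 2: By the law of cosines on triangle CTD: CD² = √151² + 9² − 2·√151·9·cos(90°) = 232, so CD = 2·√58.

Therefore, the length of CD = 2·√58.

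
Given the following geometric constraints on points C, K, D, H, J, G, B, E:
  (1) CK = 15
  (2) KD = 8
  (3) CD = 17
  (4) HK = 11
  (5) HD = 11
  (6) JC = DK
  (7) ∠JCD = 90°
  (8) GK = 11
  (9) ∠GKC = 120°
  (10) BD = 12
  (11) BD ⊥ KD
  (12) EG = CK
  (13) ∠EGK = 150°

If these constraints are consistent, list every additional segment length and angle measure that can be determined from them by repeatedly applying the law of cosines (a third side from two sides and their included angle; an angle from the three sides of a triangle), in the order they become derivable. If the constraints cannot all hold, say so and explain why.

The constraints are consistent. Derivable facts, in order:
After 1 step:
- CG ≈ 22.61
- DJ ≈ 18.79
- KB = 4·√13
- KE ≈ 25.14
- ∠CDK = 61.93°
- ∠CKD = 90°
- ∠DCK = 28.07°
- ∠DHK = 42.65°
- ∠DKH = 68.68°
- ∠HDK = 68.68°
After 2 steps:
- ∠BKD = 56.31°
- ∠CDJ = 25.2°
- ∠CGK = 35.08°
- ∠CJD = 64.8°
- ∠DBK = 33.69°
- ∠EKG = 17.36°
- ∠GCK = 24.92°
- ∠GEK = 12.64°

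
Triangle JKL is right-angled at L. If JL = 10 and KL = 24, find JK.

In a right triangle, the square of the hypotenuse equals the sum of the squares of the two legs.
The legs are 10 and 24, so the hypotenuse = sqrt(100 + 576) = sqrt(676) = 26.

26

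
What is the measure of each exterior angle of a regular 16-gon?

Each exterior angle of a regular n-gon is 360 / n.
For n = 16: 360 / 16 = 45/2 degrees.

45/2 degrees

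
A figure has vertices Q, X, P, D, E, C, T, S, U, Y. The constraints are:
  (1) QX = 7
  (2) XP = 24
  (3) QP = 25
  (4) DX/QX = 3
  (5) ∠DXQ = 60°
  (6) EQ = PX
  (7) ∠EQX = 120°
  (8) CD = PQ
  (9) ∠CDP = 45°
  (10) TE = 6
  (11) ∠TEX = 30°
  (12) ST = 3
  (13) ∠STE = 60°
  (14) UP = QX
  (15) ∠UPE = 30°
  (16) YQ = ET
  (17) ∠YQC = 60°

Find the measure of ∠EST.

Step 1: By the law of cosines on triangle STE: SE² = 3² + 6² − 2·3·6·cos(60°) = 27, so SE = 3·√3.
Step 2: By the inverse law of cosines on triangle EST: cos(∠EST) = ((3·√3)² + 3² − 6²) / (2·3·√3·3) = 0/31.18 = 0, so ∠EST = 90°.

Therefore, the measure of angle ∠EST = 90°.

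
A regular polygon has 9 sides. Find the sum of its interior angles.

The sum of interior angles of an n-sided polygon is (n - 2) * 180.
For n = 9: (9 - 2) * 180 = 7 * 180 = 1260 degrees.

1260 degrees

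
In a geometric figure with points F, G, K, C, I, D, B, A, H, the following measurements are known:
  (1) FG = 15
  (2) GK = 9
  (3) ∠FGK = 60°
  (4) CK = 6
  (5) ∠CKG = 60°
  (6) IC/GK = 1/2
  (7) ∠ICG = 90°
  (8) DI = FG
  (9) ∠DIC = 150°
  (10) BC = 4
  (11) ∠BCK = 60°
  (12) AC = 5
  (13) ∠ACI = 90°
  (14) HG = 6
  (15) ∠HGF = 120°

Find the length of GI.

From the given relations: IC = 1/2·GK = 1/2·9 ≈ 4.5.
Step 1: By the law of cosines on triangle CKG: CG² = 6² + 9² − 2·6·9·cos(60°) = 63, so CG = 3·√7.
Step 2: By the law of cosines on triangle GCI: GI² = (3·√7)² + 4.5² − 2·3·√7·4.5·cos(90°) = 83.25, so GI = 3/2·√37.

Therefore, the length of GI = 3/2·√37.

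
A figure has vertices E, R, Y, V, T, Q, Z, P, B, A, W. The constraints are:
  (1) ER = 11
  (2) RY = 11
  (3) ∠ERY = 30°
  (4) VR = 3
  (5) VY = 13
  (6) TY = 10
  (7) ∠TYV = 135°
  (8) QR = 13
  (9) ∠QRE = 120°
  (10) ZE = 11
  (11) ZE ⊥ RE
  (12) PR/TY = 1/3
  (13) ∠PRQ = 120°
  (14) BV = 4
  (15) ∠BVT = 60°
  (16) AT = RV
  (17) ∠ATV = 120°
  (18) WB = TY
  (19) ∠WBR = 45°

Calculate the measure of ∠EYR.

Step 1: By the law of cosines on triangle YRE: YE² = 11² + 11² − 2·11·11·cos(30°) = 32.42, so YE ≈ 5.69.
Step 2: By the inverse law of cosines on triangle EYR: cos(∠EYR) = (5.69² + 11² − 11²) / (2·5.69·11) = 32.42/125.27 = 0.2588, so ∠EYR = 75°.

Therefore, the measure of angle ∠EYR = 75°.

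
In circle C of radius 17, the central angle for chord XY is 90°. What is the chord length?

Chord = 2(17) sin(45°) = 17*sqrt(2)

17*sqrt(2)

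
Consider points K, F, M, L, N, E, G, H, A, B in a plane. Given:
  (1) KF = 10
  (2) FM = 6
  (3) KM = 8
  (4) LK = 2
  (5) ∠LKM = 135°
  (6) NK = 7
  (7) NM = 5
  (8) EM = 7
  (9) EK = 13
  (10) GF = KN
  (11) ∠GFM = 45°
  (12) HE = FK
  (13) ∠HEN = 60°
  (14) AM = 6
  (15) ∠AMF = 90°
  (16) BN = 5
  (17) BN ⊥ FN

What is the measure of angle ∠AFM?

Step 1: By the law of cosines on triangle FMA: FA² = 6² + 6² − 2·6·6·cos(90°) = 72, so FA = 6·√2.
Step 2: By the inverse law of cosines on triangle AFM: cos(∠AFM) = ((6·√2)² + 6² − 6²) / (2·6·√2·6) = 72/101.82 = 0.7071, so ∠AFM = 45°.

Therefore, the measure of angle ∠AFM = 45°.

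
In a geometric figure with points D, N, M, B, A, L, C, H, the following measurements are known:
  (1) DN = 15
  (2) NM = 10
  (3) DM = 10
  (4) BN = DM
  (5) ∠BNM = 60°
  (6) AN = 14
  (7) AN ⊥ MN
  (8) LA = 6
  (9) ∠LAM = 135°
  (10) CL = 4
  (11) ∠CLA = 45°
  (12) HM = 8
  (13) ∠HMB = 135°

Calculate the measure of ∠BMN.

From the given relations: BN = DM = 10.
Step 1: By the law of cosines on triangle MNB: MB² = 10² + 10² − 2·10·10·cos(60°) = 100, so MB = 10.
Step 2: By the inverse law of cosines on triangle BMN: cos(∠BMN) = (10² + 10² − 10²) / (2·10·10) = 100/200 = 0.5, so ∠BMN = 60°.

Therefore, the measure of angle ∠BMN = 60°.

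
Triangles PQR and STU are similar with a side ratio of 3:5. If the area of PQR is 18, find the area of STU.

For similar figures, the area ratio equals the square of the side ratio.
Side ratio (PQR to STU) = 3:5, so area ratio = 3^2:5^2 = 9:25.
If the area of PQR is 18, then the area of STU = 18 * (25/9) = 50.

50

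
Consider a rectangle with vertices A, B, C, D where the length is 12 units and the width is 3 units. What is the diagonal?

d = sqrt(12^2 + 3^2) = sqrt(153) = 3*sqrt(17)

3*sqrt(17)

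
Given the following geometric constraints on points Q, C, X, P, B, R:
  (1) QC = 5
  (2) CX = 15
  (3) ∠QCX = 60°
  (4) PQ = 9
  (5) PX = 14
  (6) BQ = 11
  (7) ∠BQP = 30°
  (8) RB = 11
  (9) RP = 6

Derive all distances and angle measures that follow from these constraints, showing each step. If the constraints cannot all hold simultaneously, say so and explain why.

The constraints are consistent.

Step 1: From QC = 5, CX = 15, and ∠QCX = 60°, by the law of cosines:
  QX² = QC² + CX² - 2·QC·CX·cos(60°) = 25 + 225 - 75 = 175
  QX = 5·√7

Step 2: From PQ = 9, QB = 11, and ∠PQB = 30°, by the law of cosines:
  PB² = PQ² + QB² - 2·PQ·QB·cos(30°) = 81 + 121 - 171.5 = 30.53
  PB ≈ 5.53

Step 3: From QC = 5, QX = 5·√7, CX = 15, by the inverse law of cosines:
  cos(∠CQX) = (QC² + QX² - CX²) / (2·QC·QX)
  ∠CQX = 100.89°

Step 4: From QP = 9, QX = 5·√7, PX = 14, by the inverse law of cosines:
  cos(∠PQX) = (QP² + QX² - PX²) / (2·QP·QX)
  ∠PQX = 75.41°

Step 5: From XC = 15, XQ = 5·√7, CQ = 5, by the inverse law of cosines:
  cos(∠CXQ) = (XC² + XQ² - CQ²) / (2·XC·XQ)
  ∠CXQ = 19.11°

Step 6: From XP = 14, XQ = 5·√7, PQ = 9, by the inverse law of cosines:
  cos(∠PXQ) = (XP² + XQ² - PQ²) / (2·XP·XQ)
  ∠PXQ = 38.47°

Step 7: From PB = 5.53, PQ = 9, BQ = 11, by the inverse law of cosines:
  cos(∠BPQ) = (PB² + PQ² - BQ²) / (2·PB·PQ)
  ∠BPQ = 95.47°

Step 8: From PB = 5.53, PR = 6, BR = 11, by the inverse law of cosines:
  cos(∠BPR) = (PB² + PR² - BR²) / (2·PB·PR)
  ∠BPR = 145.24°

Step 9: From PQ = 9, PX = 14, QX = 5·√7, by the inverse law of cosines:
  cos(∠QPX) = (PQ² + PX² - QX²) / (2·PQ·PX)
  ∠QPX = 66.12°

Step 10: From BP = 5.53, BQ = 11, PQ = 9, by the inverse law of cosines:
  cos(∠PBQ) = (BP² + BQ² - PQ²) / (2·BP·BQ)
  ∠PBQ = 54.53°

Step 11: From BP = 5.53, BR = 11, PR = 6, by the inverse law of cosines:
  cos(∠PBR) = (BP² + BR² - PR²) / (2·BP·BR)
  ∠PBR = 18.12°

Step 12: From RB = 11, RP = 6, BP = 5.53, by the inverse law of cosines:
  cos(∠BRP) = (RB² + RP² - BP²) / (2·RB·RP)
  ∠BRP = 16.64°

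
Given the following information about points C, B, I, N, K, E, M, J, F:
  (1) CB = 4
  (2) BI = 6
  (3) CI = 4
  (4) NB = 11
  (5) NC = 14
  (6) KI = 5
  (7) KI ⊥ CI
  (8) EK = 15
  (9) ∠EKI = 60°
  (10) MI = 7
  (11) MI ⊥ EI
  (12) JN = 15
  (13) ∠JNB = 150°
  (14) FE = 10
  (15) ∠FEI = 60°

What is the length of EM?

Step 1: By the law of cosines on triangle EKI: EI² = 15² + 5² − 2·15·5·cos(60°) = 175, so EI = 5·√7.
Step 2: By the law of cosines on triangle EIM: EM² = (5·√7)² + 7² − 2·5·√7·7·cos(90°) = 224, so EM = 4·√14.

Therefore, the length of EM = 4·√14.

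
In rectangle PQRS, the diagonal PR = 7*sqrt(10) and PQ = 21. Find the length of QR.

The diagonal of a rectangle forms a right triangle with the two sides.
Rearranging the Pythagorean theorem: missing side = sqrt(d^2 - known^2).
= sqrt(490 - 441) = sqrt(49) = 7.

7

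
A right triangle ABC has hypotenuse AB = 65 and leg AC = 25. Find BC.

BC = sqrt(65^2 - 25^2) = sqrt(3600) = 60

60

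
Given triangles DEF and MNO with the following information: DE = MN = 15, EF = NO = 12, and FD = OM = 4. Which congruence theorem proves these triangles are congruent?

The given information matches SSS: All three pairs of corresponding sides are equal (Side-Side-Side).

SSS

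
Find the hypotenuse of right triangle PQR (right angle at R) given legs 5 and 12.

PQ = sqrt(5^2 + 12^2) = sqrt(169) = 13

13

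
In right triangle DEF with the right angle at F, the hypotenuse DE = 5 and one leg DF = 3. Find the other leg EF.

By the Pythagorean theorem: EF^2 = DE^2 - DF^2
EF^2 = 5^2 - 3^2 = 25 - 9 = 16
EF = sqrt(16) = 4

4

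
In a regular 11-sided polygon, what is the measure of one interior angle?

Each interior angle of a regular n-gon is (n - 2) * 180 / n.
For n = 11: (11 - 2) * 180 / 11 = 1620/11 = 1620/11 degrees.

1620/11 degrees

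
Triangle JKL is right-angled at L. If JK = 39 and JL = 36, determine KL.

By the Pythagorean theorem: KL^2 = JK^2 - JL^2
KL^2 = 39^2 - 36^2 = 1521 - 1296 = 225
KL = sqrt(225) = 15

15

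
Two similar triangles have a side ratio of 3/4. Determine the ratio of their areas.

The ratio of areas of similar triangles equals the square of the side ratio.
Side ratio = 3:4
Area ratio = (3/4)^2 = 9/16 = 9:16

9:16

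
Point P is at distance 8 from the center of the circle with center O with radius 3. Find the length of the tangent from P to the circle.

tangent = √(d² - r²) = √(8² - 3²) = √(64 - 9) = √55 = sqrt(55)

sqrt(55)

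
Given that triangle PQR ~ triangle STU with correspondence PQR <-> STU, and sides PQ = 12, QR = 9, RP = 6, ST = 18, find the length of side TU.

k = 18/12 = 3/2. TU = 3/2 * 9 = 27/2.

27/2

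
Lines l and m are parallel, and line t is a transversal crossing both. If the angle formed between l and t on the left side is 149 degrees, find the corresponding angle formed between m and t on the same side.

When a transversal crosses parallel lines, angles in the same position at each intersection are called corresponding angles.
These are always equal, so the answer is 149 degrees.

149 degrees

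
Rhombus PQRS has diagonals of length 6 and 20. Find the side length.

The diagonals of a rhombus bisect each other at right angles.
Half-diagonals: 6/2 = 3 and 20/2 = 10
side = sqrt(3^2 + 10^2)
side = sqrt(9 + 100)
side = sqrt(109)

sqrt(109)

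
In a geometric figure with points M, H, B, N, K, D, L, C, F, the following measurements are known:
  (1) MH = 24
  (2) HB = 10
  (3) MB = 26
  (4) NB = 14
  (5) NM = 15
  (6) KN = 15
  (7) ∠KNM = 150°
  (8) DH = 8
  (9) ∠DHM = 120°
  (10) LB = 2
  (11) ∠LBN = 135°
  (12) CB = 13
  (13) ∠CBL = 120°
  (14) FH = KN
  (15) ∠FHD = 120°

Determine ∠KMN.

Step 1: By the law of cosines on triangle MNK: MK² = 15² + 15² − 2·15·15·cos(150°) = 839.71, so MK ≈ 28.98.
Step 2: By the inverse law of cosines on triangle KMN: cos(∠KMN) = (28.98² + 15² − 15²) / (2·28.98·15) = 839.71/869.33 = 0.9659, so ∠KMN = 15°.

Therefore, the measure of angle ∠KMN = 15°.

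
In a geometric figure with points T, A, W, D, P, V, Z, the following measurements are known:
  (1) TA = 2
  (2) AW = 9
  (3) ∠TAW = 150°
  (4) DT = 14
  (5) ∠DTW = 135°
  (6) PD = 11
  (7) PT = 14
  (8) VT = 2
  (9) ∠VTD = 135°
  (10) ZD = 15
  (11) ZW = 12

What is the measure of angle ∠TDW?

Step 1: By the law of cosines on triangle WAT: WT² = 9² + 2² − 2·9·2·cos(150°) = 116.18, so WT ≈ 10.78.
Step 2: By the law of cosines on triangle DTW: DW² = 14² + 10.78² − 2·14·10.78·cos(135°) = 525.58, so DW ≈ 22.93.
Step 3: By the inverse law of cosines on triangle TDW: cos(∠TDW) = (14² + 22.93² − 10.78²) / (2·14·22.93) = 605.4/641.92 = 0.9431, so ∠TDW = 19.42°.

Therefore, the measure of angle ∠TDW = 19.42°.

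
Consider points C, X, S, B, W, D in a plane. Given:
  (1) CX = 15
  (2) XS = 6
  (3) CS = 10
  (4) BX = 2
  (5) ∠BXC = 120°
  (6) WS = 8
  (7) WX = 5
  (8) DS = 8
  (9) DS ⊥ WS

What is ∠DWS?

Step 1: By the law of cosines on triangle WSD: WD² = 8² + 8² − 2·8·8·cos(90°) = 128, so WD = 8·√2.
Step 2: By the inverse law of cosines on triangle DWS: cos(∠DWS) = ((8·√2)² + 8² − 8²) / (2·8·√2·8) = 128/181.02 = 0.7071, so ∠DWS = 45°.

Therefore, the measure of angle ∠DWS = 45°.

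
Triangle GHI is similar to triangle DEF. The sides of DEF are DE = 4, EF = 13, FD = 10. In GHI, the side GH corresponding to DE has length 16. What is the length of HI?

Since the triangles are similar, the ratio of corresponding sides is constant.
Scale factor k = GH / DE = 16 / 4 = 4
HI = k * EF = 4 * 13 = 52

52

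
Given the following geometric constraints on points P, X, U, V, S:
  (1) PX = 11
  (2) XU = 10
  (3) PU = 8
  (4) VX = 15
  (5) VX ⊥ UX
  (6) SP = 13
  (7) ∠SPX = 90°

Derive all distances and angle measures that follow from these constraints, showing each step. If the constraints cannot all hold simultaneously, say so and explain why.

The constraints are consistent.

Step 1: From XP = 11, PS = 13, and ∠XPS = 90°, by the law of cosines:
  XS² = XP² + PS² - 2·XP·PS·cos(90°) = 121 + 169 - 0 = 290
  XS ≈ 17.03

Step 2: From UX = 10, XV = 15, and ∠UXV = 90°, by the law of cosines:
  UV² = UX² + XV² - 2·UX·XV·cos(90°) = 100 + 225 - 0 = 325
  UV = 5·√13

Step 3: From PU = 8, PX = 11, UX = 10, by the inverse law of cosines:
  cos(∠UPX) = (PU² + PX² - UX²) / (2·PU·PX)
  ∠UPX = 61.12°

Step 4: From XP = 11, XU = 10, PU = 8, by the inverse law of cosines:
  cos(∠PXU) = (XP² + XU² - PU²) / (2·XP·XU)
  ∠PXU = 44.47°

Step 5: From UP = 8, UX = 10, PX = 11, by the inverse law of cosines:
  cos(∠PUX) = (UP² + UX² - PX²) / (2·UP·UX)
  ∠PUX = 74.41°

Step 6: From XP = 11, XS = 17.03, PS = 13, by the inverse law of cosines:
  cos(∠PXS) = (XP² + XS² - PS²) / (2·XP·XS)
  ∠PXS = 49.76°

Step 7: From UV = 5·√13, UX = 10, VX = 15, by the inverse law of cosines:
  cos(∠VUX) = (UV² + UX² - VX²) / (2·UV·UX)
  ∠VUX = 56.31°

Step 8: From VU = 5·√13, VX = 15, UX = 10, by the inverse law of cosines:
  cos(∠UVX) = (VU² + VX² - UX²) / (2·VU·VX)
  ∠UVX = 33.69°

Step 9: From SP = 13, SX = 17.03, PX = 11, by the inverse law of cosines:
  cos(∠PSX) = (SP² + SX² - PX²) / (2·SP·SX)
  ∠PSX = 40.24°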